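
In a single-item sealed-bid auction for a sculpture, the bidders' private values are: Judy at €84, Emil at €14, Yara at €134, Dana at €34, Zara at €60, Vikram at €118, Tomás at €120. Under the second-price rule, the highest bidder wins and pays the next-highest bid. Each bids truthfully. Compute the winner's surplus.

Winner's surplus: €14.

Ordered from highest: Yara €134, then Tomás €120, then Vikram €118, then Judy €84, then Zara €60, then Dana €34, then Emil €14.
Yara wins with the top bid and pays the second-highest, €120.
Surplus = €134 − €120 = €14.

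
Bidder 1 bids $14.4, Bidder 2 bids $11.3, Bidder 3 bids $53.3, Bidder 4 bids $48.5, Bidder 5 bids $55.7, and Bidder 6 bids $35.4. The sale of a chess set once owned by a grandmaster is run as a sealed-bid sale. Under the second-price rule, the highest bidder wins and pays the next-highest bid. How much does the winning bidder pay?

Ranking the bids: Bidder 5 $55.7, then Bidder 3 $53.3, then Bidder 4 $48.5, then Bidder 6 $35.4, then Bidder 1 $14.4, then Bidder 2 $11.3.
Bidder 5 has the highest bid, so Bidder 5 wins.
The second-highest bid is $53.3, so that is what Bidder 5 pays.

$53.3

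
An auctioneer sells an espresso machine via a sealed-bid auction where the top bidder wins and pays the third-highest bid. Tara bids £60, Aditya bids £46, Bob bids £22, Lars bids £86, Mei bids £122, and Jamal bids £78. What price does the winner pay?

Bids in descending order: Mei £122, then Lars £86, then Jamal £78, then Tara £60, then Aditya £46, then Bob £22.
Mei is the highest bidder, so Mei wins.
Under the third-price rule, the price is the third-highest bid: £78.

Price paid: £78.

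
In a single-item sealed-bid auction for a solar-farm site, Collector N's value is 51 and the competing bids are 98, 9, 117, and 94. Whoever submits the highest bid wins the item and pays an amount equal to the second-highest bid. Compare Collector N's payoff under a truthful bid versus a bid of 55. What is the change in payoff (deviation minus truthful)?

Payoff change: 0.

The highest competing bid is 117.
Bidding truthfully at 51: the top bid is 117 (a rival), so Collector N loses. Payoff = 0.
Bidding 55: the top bid is 117 (a rival), so Collector N loses. Payoff = 0.
Change = 0 − 0 = 0.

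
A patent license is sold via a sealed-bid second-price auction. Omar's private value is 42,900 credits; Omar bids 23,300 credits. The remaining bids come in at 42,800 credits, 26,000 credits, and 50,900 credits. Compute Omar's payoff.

Highest competing bid: 50,900 credits.
Omar's bid 23,300 credits is not the highest, so Omar loses, pays nothing, and earns zero payoff.

Omar's payoff: 0 credits.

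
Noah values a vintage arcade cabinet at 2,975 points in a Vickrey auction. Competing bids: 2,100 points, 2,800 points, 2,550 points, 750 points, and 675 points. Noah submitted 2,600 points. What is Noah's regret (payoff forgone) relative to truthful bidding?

175 points

The highest competing bid is 2,800 points.
Bidding truthfully at 2,975 points: Noah has the top bid, wins, and pays the second-highest bid 2,800 points. Payoff = 2,975 points − 2,800 points = 175 points.
Bidding 2,600 points: the top bid is 2,800 points (a rival), so Noah loses. Payoff = 0 points.
Regret = truthful payoff − actual payoff = 175 points − 0 points = 175 points.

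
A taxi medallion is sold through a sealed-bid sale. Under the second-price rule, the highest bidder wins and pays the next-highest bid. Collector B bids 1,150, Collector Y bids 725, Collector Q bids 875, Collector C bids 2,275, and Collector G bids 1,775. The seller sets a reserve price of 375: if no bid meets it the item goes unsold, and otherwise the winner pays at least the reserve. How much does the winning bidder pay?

The winner pays 1,775.

Ranking the bids: Collector C 2,275 > Collector G 1,775 > Collector B 1,150 > Collector Q 875 > Collector Y 725.
Collector C has the highest bid, so Collector C wins.
The second-highest bid is 1,775, which exceeds the reserve, so that sets the price.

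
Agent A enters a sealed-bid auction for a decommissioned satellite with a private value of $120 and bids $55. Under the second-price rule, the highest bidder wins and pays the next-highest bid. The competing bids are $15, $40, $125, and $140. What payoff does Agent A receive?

Agent A's payoff: $0.

Highest competing bid: $140.
Agent A's bid $55 is not the highest, so Agent A loses, pays nothing, and earns zero payoff.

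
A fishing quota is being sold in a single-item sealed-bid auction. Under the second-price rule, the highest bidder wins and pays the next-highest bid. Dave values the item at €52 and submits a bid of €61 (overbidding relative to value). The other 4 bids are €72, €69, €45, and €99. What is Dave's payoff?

Highest competing bid: €99.
Dave's bid €61 is not the highest, so Dave loses, pays nothing, and earns zero payoff.

Payoff = €0.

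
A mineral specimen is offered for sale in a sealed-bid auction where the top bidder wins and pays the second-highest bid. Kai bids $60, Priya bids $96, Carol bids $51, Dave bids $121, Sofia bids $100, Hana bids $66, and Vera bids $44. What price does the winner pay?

$100

Bids in descending order: Dave $121 > Sofia $100 > Priya $96 > Hana $66 > Kai $60 > Carol $51 > Vera $44.
Dave is the highest bidder, so Dave wins.
Under the second-price rule, the price is the second-highest bid: $100.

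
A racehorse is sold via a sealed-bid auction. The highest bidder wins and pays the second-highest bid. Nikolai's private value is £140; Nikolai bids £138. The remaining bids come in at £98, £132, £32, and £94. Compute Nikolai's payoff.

Nikolai's payoff: £8.

Highest competing bid: £132.
Nikolai's bid £138 is the highest overall, so Nikolai wins and pays the second-highest bid, £132.
Payoff = value − price = £140 − £132 = £8.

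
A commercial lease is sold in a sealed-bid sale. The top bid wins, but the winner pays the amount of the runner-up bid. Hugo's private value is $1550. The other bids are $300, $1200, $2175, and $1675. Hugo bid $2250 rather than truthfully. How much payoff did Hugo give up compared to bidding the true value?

Regret: $625.

The highest competing bid is $2175.
Bidding truthfully at $1550: the top bid is $2175 (a rival), so Hugo loses. Payoff = $0.
Bidding $2250: Hugo has the top bid, wins, and pays the second-highest bid $2175. Payoff = $1550 − $2175 = -$625.
Regret = truthful payoff − actual payoff = $0 − -$625 = $625.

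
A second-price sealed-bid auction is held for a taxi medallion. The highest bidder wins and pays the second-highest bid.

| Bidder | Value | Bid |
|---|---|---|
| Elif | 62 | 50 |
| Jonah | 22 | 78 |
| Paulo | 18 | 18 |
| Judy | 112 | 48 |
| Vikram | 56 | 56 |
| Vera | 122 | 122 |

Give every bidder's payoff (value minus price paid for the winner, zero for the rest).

Sorted high to low: Vera 122; Jonah 78; Vikram 56; Elif 50; Judy 48; Paulo 18.
Vera has the top bid and wins; the price is the second-highest bid, 78.
Vera's payoff = 122 − 78 = 44. All other bidders lose, so their payoff is 0.

Payoffs: Elif 0, Jonah 0, Paulo 0, Judy 0, Vikram 0, Vera 44.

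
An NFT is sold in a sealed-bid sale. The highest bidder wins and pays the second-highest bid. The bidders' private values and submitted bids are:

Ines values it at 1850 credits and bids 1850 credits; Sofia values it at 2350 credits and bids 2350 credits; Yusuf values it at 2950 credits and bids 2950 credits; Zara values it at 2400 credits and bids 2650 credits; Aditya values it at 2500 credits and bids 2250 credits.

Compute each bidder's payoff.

Payoffs: Ines 0 credits, Sofia 0 credits, Yusuf 300 credits, Zara 0 credits, Aditya 0 credits.

Ranking the bids: Yusuf 2950 credits, then Zara 2650 credits, then Sofia 2350 credits, then Aditya 2250 credits, then Ines 1850 credits.
Yusuf has the top bid and wins; the price is the second-highest bid, 2650 credits.
Yusuf's payoff = 2950 credits − 2650 credits = 300 credits. All other bidders lose, so their payoff is 0.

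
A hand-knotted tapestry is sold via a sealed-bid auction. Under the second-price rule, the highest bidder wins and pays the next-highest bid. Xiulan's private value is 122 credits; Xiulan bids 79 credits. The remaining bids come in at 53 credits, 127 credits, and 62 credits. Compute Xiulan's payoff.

Payoff = 0 credits.

Highest competing bid: 127 credits.
Xiulan's bid 79 credits is not the highest, so Xiulan loses, pays nothing, and earns zero payoff.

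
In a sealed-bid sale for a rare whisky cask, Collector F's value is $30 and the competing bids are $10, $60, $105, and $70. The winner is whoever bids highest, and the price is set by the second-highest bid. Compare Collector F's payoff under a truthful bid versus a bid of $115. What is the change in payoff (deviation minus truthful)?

Change in payoff: -$75.

The highest competing bid is $105.
Bidding truthfully at $30: the top bid is $105 (a rival), so Collector F loses. Payoff = $0.
Bidding $115: Collector F has the top bid, wins, and pays the second-highest bid $105. Payoff = $30 − $105 = -$75.
Change = -$75 − $0 = -$75.
This is the dominant-strategy logic: truthful bidding weakly beats any alternative.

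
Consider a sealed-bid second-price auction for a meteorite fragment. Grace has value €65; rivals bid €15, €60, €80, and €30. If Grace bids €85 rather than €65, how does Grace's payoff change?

-€15

The highest competing bid is €80.
Bidding truthfully at €65: the top bid is €80 (a rival), so Grace loses. Payoff = €0.
Bidding €85: Grace has the top bid, wins, and pays the second-highest bid €80. Payoff = €65 − €80 = -€15.
Change = -€15 − €0 = -€15.
Deviating from a truthful bid can only lose payoff in a second-price auction — never gain.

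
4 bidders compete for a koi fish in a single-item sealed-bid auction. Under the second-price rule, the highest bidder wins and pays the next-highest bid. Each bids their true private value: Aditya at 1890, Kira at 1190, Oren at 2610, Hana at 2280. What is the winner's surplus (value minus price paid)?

Surplus = 330.

Bids in descending order: Oren 2610, then Hana 2280, then Aditya 1890, then Kira 1190.
Oren wins with the top bid and pays the second-highest, 2280.
Surplus = 2610 − 2280 = 330.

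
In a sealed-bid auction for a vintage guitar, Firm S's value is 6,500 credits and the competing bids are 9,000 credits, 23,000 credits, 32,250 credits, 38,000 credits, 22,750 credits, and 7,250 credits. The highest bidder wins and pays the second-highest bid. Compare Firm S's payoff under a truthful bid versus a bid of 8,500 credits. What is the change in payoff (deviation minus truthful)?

The highest competing bid is 38,000 credits.
Bidding truthfully at 6,500 credits: the top bid is 38,000 credits (a rival), so Firm S loses. Payoff = 0 credits.
Bidding 8,500 credits: the top bid is 38,000 credits (a rival), so Firm S loses. Payoff = 0 credits.
Change = 0 credits − 0 credits = 0 credits.

Change in payoff: 0 credits.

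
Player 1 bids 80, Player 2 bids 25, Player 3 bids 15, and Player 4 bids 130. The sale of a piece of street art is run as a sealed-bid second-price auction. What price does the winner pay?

Sorted high to low: Player 4 130 > Player 1 80 > Player 2 25 > Player 3 15.
Player 4 has the highest bid, so Player 4 wins.
The second-highest bid is 80, so that is what Player 4 pays.

The winner pays 80.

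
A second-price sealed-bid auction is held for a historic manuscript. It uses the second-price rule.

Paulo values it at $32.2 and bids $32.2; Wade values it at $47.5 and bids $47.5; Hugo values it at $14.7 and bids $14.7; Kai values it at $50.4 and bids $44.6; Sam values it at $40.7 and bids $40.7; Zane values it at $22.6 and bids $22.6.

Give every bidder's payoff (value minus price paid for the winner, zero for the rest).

Sorted high to low: Wade $47.5, then Kai $44.6, then Sam $40.7, then Paulo $32.2, then Zane $22.6, then Hugo $14.7.
Wade has the top bid and wins; the price is the second-highest bid, $44.6.
Wade's payoff = $47.5 − $44.6 = $2.9. All other bidders lose, so their payoff is 0.

Payoffs: Paulo $0.0, Wade $2.9, Hugo $0.0, Kai $0.0, Sam $0.0, Zane $0.0.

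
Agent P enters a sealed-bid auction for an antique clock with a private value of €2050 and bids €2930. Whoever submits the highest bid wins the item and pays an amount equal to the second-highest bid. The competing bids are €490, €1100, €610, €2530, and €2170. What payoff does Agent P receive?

Payoff = -€480.

Highest competing bid: €2530.
Agent P's bid €2930 is the highest overall, so Agent P wins and pays the second-highest bid, €2530.
Payoff = value − price = €2050 − €2530 = -€480.
Overbidding won the item at a price above value — truthful bidding would have avoided this loss.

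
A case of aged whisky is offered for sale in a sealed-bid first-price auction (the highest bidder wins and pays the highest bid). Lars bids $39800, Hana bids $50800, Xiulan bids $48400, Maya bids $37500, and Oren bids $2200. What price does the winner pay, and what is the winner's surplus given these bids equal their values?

Price $50800; surplus $0.

Sorted high to low: Hana $50800, then Xiulan $48400, then Lars $39800, then Maya $37500, then Oren $2200.
Hana is the highest bidder, so Hana wins.
Under the first-price rule, the price is the highest bid: $50800.
Surplus = $50800 − $50800 = $0.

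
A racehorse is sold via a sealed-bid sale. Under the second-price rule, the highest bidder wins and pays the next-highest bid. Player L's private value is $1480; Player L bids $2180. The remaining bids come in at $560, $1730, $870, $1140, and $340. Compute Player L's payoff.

Highest competing bid: $1730.
Player L's bid $2180 is the highest overall, so Player L wins and pays the second-highest bid, $1730.
Payoff = value − price = $1480 − $1730 = -$250.

Player L's payoff: -$250.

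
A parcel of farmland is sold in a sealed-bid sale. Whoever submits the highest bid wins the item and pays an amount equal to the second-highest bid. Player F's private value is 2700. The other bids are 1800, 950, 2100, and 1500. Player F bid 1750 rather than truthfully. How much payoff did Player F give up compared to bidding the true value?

The highest competing bid is 2100.
Bidding truthfully at 2700: Player F has the top bid, wins, and pays the second-highest bid 2100. Payoff = 2700 − 2100 = 600.
Bidding 1750: the top bid is 2100 (a rival), so Player F loses. Payoff = 0.
Regret = truthful payoff − actual payoff = 600 − 0 = 600.

Payoff forgone: 600.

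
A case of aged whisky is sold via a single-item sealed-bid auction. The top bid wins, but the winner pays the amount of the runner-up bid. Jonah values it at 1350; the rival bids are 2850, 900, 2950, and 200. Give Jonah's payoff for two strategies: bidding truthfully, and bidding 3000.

The highest competing bid is 2950.
Bidding truthfully at 1350: the top bid is 2950 (a rival), so Jonah loses. Payoff = 0.
Bidding 3000: Jonah has the top bid, wins, and pays the second-highest bid 2950. Payoff = 1350 − 2950 = -1600.
Deviating from a truthful bid can only lose payoff in a second-price auction — never gain.

(a) 0  (b) -1600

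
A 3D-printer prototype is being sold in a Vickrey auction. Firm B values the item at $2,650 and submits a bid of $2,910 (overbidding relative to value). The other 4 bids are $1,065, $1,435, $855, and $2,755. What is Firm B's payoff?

Payoff = -$105.

Highest competing bid: $2,755.
Firm B's bid $2,910 is the highest overall, so Firm B wins and pays the second-highest bid, $2,755.
Payoff = value − price = $2,650 − $2,755 = -$105.
Overbidding won the item at a price above value — truthful bidding would have avoided this loss.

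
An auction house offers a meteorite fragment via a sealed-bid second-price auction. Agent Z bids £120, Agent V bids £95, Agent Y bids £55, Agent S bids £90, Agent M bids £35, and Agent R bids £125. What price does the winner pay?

£120

Bids in descending order: Agent R £125, then Agent Z £120, then Agent V £95, then Agent S £90, then Agent Y £55, then Agent M £35.
Agent R has the highest bid, so Agent R wins.
The second-highest bid is £120, so that is what Agent R pays.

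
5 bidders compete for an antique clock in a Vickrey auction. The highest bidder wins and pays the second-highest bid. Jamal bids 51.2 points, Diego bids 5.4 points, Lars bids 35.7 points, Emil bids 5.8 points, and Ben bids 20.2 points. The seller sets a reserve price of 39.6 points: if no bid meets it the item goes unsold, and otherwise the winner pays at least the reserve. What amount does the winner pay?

The winner pays 39.6 points.

Bids in descending order: Jamal 51.2 points, then Lars 35.7 points, then Ben 20.2 points, then Emil 5.8 points, then Diego 5.4 points.
Jamal has the highest bid, so Jamal wins.
The second-highest bid is 35.7 points, but the reserve 39.6 points is higher, so the price is the reserve.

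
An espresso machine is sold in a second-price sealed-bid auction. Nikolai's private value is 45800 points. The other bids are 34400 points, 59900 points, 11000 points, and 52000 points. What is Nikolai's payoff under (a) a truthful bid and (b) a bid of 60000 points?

Truthful: 0 points; alternative: -14100 points.

The highest competing bid is 59900 points.
Bidding truthfully at 45800 points: the top bid is 59900 points (a rival), so Nikolai loses. Payoff = 0 points.
Bidding 60000 points: Nikolai has the top bid, wins, and pays the second-highest bid 59900 points. Payoff = 45800 points − 59900 points = -14100 points.
Deviating from a truthful bid can only lose payoff in a second-price auction — never gain.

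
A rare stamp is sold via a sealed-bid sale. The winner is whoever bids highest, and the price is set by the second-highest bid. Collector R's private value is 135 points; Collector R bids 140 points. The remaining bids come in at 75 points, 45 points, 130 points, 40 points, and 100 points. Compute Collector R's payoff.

Highest competing bid: 130 points.
Collector R's bid 140 points is the highest overall, so Collector R wins and pays the second-highest bid, 130 points.
Payoff = value − price = 135 points − 130 points = 5 points.

5 points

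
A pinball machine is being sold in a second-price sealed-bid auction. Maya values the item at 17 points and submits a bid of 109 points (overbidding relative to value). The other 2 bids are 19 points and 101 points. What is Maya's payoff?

Maya's payoff: -84 points.

Highest competing bid: 101 points.
Maya's bid 109 points is the highest overall, so Maya wins and pays the second-highest bid, 101 points.
Payoff = value − price = 17 points − 101 points = -84 points.
Overbidding won the item at a price above value — truthful bidding would have avoided this loss.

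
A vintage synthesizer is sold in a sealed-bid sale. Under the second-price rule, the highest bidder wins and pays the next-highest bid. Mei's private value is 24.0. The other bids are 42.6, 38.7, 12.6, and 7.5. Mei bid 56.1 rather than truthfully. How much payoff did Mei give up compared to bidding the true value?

The highest competing bid is 42.6.
Bidding truthfully at 24.0: the top bid is 42.6 (a rival), so Mei loses. Payoff = 0.0.
Bidding 56.1: Mei has the top bid, wins, and pays the second-highest bid 42.6. Payoff = 24.0 − 42.6 = -18.6.
Regret = truthful payoff − actual payoff = 0.0 − -18.6 = 18.6.
This is the dominant-strategy logic: truthful bidding weakly beats any alternative.

Regret: 18.6.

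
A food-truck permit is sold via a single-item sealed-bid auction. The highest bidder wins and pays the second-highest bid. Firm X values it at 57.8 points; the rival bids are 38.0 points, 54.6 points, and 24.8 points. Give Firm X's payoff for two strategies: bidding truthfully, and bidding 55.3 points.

(a) 3.2 points  (b) 3.2 points

The highest competing bid is 54.6 points.
Bidding truthfully at 57.8 points: Firm X has the top bid, wins, and pays the second-highest bid 54.6 points. Payoff = 57.8 points − 54.6 points = 3.2 points.
Bidding 55.3 points: Firm X has the top bid, wins, and pays the second-highest bid 54.6 points. Payoff = 57.8 points − 54.6 points = 3.2 points.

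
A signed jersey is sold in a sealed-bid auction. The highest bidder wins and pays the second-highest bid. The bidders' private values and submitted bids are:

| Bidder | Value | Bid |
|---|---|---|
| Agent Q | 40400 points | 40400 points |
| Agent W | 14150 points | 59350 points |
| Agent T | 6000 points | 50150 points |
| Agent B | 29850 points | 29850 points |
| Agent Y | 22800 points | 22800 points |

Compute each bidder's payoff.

Agent Q 0 points, Agent W -36000 points, Agent T 0 points, Agent B 0 points, Agent Y 0 points.

Ranking the bids: Agent W 59350 points, then Agent T 50150 points, then Agent Q 40400 points, then Agent B 29850 points, then Agent Y 22800 points.
Agent W has the top bid and wins; the price is the second-highest bid, 50150 points.
Agent W's payoff = 14150 points − 50150 points = -36000 points. All other bidders lose, so their payoff is 0.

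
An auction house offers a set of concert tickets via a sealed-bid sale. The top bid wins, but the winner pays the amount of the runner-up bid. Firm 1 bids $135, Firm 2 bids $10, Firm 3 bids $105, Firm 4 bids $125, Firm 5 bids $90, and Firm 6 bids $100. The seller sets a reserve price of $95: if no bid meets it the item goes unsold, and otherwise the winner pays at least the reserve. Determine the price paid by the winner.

Ordered from highest: Firm 1 $135; Firm 4 $125; Firm 3 $105; Firm 6 $100; Firm 5 $90; Firm 2 $10.
Firm 1 has the highest bid, so Firm 1 wins.
The second-highest bid is $125, which exceeds the reserve, so that sets the price.

$125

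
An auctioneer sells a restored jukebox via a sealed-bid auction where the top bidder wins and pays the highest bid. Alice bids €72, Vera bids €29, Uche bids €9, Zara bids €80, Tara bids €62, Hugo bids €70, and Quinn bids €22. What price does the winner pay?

Price paid: €80.

Ranking the bids: Zara €80; Alice €72; Hugo €70; Tara €62; Vera €29; Quinn €22; Uche €9.
Zara is the highest bidder, so Zara wins.
Under the first-price rule, the price is the highest bid: €80.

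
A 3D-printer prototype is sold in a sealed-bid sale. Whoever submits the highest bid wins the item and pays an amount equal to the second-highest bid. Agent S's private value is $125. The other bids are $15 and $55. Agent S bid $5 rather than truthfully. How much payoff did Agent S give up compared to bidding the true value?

$70

The highest competing bid is $55.
Bidding truthfully at $125: Agent S has the top bid, wins, and pays the second-highest bid $55. Payoff = $125 − $55 = $70.
Bidding $5: the top bid is $55 (a rival), so Agent S loses. Payoff = $0.
Regret = truthful payoff − actual payoff = $70 − $0 = $70.
This is the dominant-strategy logic: truthful bidding weakly beats any alternative.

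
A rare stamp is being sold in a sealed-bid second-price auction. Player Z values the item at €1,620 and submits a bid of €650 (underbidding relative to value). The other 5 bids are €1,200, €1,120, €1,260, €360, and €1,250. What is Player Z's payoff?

Player Z's payoff: €0.

Highest competing bid: €1,260.
Player Z's bid €650 is not the highest, so Player Z loses, pays nothing, and earns zero payoff.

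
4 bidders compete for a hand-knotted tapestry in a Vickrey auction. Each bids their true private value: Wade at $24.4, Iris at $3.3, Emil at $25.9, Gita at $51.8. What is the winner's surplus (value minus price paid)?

Bids in descending order: Gita $51.8, then Emil $25.9, then Wade $24.4, then Iris $3.3.
Gita wins with the top bid and pays the second-highest, $25.9.
Surplus = $51.8 − $25.9 = $25.9.

Winner's surplus: $25.9.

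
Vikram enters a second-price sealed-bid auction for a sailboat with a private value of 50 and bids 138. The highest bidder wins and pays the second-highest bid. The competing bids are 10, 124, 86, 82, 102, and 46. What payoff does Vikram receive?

Payoff = -74.

Highest competing bid: 124.
Vikram's bid 138 is the highest overall, so Vikram wins and pays the second-highest bid, 124.
Payoff = value − price = 50 − 124 = -74.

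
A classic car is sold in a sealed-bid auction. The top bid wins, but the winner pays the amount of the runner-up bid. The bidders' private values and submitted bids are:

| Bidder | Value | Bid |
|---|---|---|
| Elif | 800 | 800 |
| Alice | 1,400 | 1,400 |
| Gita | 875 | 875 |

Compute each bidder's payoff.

Elif 0, Alice 525, Gita 0.

Ordered from highest: Alice 1,400, then Gita 875, then Elif 800.
Alice has the top bid and wins; the price is the second-highest bid, 875.
Alice's payoff = 1,400 − 875 = 525. All other bidders lose, so their payoff is 0.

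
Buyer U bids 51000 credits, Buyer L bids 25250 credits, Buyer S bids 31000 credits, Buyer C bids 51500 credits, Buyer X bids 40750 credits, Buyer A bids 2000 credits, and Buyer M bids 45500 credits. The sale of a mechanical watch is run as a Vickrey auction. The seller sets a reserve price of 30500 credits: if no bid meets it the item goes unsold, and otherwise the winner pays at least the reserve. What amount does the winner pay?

Ranking the bids: Buyer C 51500 credits, then Buyer U 51000 credits, then Buyer M 45500 credits, then Buyer X 40750 credits, then Buyer S 31000 credits, then Buyer L 25250 credits, then Buyer A 2000 credits.
Buyer C has the highest bid, so Buyer C wins.
The second-highest bid is 51000 credits, which exceeds the reserve, so that sets the price.

The winner pays 51000 credits.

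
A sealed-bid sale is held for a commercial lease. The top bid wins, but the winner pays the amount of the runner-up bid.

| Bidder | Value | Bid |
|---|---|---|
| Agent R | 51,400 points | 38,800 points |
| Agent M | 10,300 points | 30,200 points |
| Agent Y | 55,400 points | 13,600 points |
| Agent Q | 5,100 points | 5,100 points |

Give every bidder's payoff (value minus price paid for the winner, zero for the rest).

Payoffs: Agent R 21,200 points, Agent M 0 points, Agent Y 0 points, Agent Q 0 points.

Ranking the bids: Agent R 38,800 points; Agent M 30,200 points; Agent Y 13,600 points; Agent Q 5,100 points.
Agent R has the top bid and wins; the price is the second-highest bid, 30,200 points.
Agent R's payoff = 51,400 points − 30,200 points = 21,200 points. All other bidders lose, so their payoff is 0.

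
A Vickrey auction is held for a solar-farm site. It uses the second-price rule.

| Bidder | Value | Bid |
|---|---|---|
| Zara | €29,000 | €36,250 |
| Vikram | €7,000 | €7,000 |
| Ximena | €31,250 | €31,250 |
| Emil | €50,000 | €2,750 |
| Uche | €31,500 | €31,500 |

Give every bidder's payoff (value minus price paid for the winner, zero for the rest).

Ranking the bids: Zara €36,250, then Uche €31,500, then Ximena €31,250, then Vikram €7,000, then Emil €2,750.
Zara has the top bid and wins; the price is the second-highest bid, €31,500.
Zara's payoff = €29,000 − €31,500 = -€2,500. All other bidders lose, so their payoff is 0.

Payoffs: Zara -€2,500, Vikram €0, Ximena €0, Emil €0, Uche €0.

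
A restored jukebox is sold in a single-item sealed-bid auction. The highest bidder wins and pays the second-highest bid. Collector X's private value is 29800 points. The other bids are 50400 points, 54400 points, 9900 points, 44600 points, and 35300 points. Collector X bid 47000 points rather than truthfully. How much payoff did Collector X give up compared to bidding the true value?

The highest competing bid is 54400 points.
Bidding truthfully at 29800 points: the top bid is 54400 points (a rival), so Collector X loses. Payoff = 0 points.
Bidding 47000 points: the top bid is 54400 points (a rival), so Collector X loses. Payoff = 0 points.
Regret = truthful payoff − actual payoff = 0 points − 0 points = 0 points.
The bid only affects whether you win, not the price — here both bids land on the same side of the top rival bid, so the deviation is payoff-neutral.

0 points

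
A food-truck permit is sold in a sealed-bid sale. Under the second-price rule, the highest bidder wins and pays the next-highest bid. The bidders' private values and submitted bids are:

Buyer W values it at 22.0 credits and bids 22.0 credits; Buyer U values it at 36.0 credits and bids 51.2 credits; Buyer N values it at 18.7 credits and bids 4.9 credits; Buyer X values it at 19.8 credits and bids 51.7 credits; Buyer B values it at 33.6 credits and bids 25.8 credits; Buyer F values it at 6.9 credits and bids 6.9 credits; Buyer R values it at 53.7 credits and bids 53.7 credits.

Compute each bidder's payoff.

Payoffs: Buyer W 0.0 credits, Buyer U 0.0 credits, Buyer N 0.0 credits, Buyer X 0.0 credits, Buyer B 0.0 credits, Buyer F 0.0 credits, Buyer R 2.0 credits.

Sorted high to low: Buyer R 53.7 credits, then Buyer X 51.7 credits, then Buyer U 51.2 credits, then Buyer B 25.8 credits, then Buyer W 22.0 credits, then Buyer F 6.9 credits, then Buyer N 4.9 credits.
Buyer R has the top bid and wins; the price is the second-highest bid, 51.7 credits.
Buyer R's payoff = 53.7 credits − 51.7 credits = 2.0 credits. All other bidders lose, so their payoff is 0.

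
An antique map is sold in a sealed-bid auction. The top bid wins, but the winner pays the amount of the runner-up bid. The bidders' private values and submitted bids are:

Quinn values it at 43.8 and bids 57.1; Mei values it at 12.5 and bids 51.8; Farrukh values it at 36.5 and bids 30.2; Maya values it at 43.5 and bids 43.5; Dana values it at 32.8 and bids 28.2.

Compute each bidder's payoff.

Quinn -8.0, Mei 0.0, Farrukh 0.0, Maya 0.0, Dana 0.0.

Ranking the bids: Quinn 57.1 > Mei 51.8 > Maya 43.5 > Farrukh 30.2 > Dana 28.2.
Quinn has the top bid and wins; the price is the second-highest bid, 51.8.
Quinn's payoff = 43.8 − 51.8 = -8.0. All other bidders lose, so their payoff is 0.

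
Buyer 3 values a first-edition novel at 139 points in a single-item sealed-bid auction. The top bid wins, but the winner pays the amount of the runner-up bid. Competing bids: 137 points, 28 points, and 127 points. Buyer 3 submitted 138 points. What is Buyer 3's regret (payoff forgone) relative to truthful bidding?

0 points

The highest competing bid is 137 points.
Bidding truthfully at 139 points: Buyer 3 has the top bid, wins, and pays the second-highest bid 137 points. Payoff = 139 points − 137 points = 2 points.
Bidding 138 points: Buyer 3 has the top bid, wins, and pays the second-highest bid 137 points. Payoff = 139 points − 137 points = 2 points.
Regret = truthful payoff − actual payoff = 2 points − 2 points = 0 points.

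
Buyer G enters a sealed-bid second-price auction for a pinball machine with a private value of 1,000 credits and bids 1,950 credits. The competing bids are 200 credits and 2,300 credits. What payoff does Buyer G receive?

Highest competing bid: 2,300 credits.
Buyer G's bid 1,950 credits is not the highest, so Buyer G loses, pays nothing, and earns zero payoff.

Buyer G's payoff: 0 credits.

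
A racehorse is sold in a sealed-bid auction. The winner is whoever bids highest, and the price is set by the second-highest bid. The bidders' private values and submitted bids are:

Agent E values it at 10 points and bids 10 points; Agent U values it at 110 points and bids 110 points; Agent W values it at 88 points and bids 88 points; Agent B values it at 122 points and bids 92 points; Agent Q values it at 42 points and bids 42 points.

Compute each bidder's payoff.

Payoffs: Agent E 0 points, Agent U 18 points, Agent W 0 points, Agent B 0 points, Agent Q 0 points.

Ranking the bids: Agent U 110 points; Agent B 92 points; Agent W 88 points; Agent Q 42 points; Agent E 10 points.
Agent U has the top bid and wins; the price is the second-highest bid, 92 points.
Agent U's payoff = 110 points − 92 points = 18 points. All other bidders lose, so their payoff is 0.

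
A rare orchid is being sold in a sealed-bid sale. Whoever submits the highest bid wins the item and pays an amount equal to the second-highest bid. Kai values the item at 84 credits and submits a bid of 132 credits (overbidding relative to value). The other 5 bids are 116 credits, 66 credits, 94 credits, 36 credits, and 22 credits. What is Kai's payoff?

Highest competing bid: 116 credits.
Kai's bid 132 credits is the highest overall, so Kai wins and pays the second-highest bid, 116 credits.
Payoff = value − price = 84 credits − 116 credits = -32 credits.
Overbidding won the item at a price above value — truthful bidding would have avoided this loss.

Payoff = -32 credits.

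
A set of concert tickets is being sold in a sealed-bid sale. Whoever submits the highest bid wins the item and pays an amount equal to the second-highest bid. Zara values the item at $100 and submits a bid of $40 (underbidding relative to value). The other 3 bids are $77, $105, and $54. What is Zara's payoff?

$0

Highest competing bid: $105.
Zara's bid $40 is not the highest, so Zara loses, pays nothing, and earns zero payoff.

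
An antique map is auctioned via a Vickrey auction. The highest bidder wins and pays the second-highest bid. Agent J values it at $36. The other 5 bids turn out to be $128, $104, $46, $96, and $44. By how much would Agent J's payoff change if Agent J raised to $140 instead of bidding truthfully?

-$92

The highest competing bid is $128.
Bidding truthfully at $36: the top bid is $128 (a rival), so Agent J loses. Payoff = $0.
Bidding $140: Agent J has the top bid, wins, and pays the second-highest bid $128. Payoff = $36 − $128 = -$92.
Change = -$92 − $0 = -$92.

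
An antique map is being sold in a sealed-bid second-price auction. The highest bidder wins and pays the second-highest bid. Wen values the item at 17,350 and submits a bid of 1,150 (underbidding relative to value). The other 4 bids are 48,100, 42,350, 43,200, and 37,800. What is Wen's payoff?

Wen's payoff: 0.

Highest competing bid: 48,100.
Wen's bid 1,150 is not the highest, so Wen loses, pays nothing, and earns zero payoff.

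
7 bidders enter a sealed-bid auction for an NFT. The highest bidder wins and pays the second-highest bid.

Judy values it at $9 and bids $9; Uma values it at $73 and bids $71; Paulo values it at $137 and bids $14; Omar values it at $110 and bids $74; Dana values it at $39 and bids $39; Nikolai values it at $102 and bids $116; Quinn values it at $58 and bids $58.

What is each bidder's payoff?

Payoffs: Judy $0, Uma $0, Paulo $0, Omar $0, Dana $0, Nikolai $28, Quinn $0.

Ranking the bids: Nikolai $116 > Omar $74 > Uma $71 > Quinn $58 > Dana $39 > Paulo $14 > Judy $9.
Nikolai has the top bid and wins; the price is the second-highest bid, $74.
Nikolai's payoff = $102 − $74 = $28. All other bidders lose, so their payoff is 0.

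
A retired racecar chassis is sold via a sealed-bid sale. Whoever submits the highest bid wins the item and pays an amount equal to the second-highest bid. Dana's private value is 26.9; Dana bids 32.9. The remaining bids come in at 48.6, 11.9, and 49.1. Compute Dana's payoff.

Dana's payoff: 0.0.

Highest competing bid: 49.1.
Dana's bid 32.9 is not the highest, so Dana loses, pays nothing, and earns zero payoff.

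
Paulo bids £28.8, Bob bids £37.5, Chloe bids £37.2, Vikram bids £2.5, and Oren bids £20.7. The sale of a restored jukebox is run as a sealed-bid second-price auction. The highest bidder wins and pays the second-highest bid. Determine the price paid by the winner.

£37.2

Ranking the bids: Bob £37.5 > Chloe £37.2 > Paulo £28.8 > Oren £20.7 > Vikram £2.5.
Bob has the highest bid, so Bob wins.
The second-highest bid is £37.2, so that is what Bob pays.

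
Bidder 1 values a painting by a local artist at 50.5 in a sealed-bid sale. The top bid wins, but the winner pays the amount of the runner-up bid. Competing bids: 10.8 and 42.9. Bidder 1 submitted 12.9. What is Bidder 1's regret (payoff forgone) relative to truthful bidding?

The highest competing bid is 42.9.
Bidding truthfully at 50.5: Bidder 1 has the top bid, wins, and pays the second-highest bid 42.9. Payoff = 50.5 − 42.9 = 7.6.
Bidding 12.9: the top bid is 42.9 (a rival), so Bidder 1 loses. Payoff = 0.0.
Regret = truthful payoff − actual payoff = 7.6 − 0.0 = 7.6.
Deviating from a truthful bid can only lose payoff in a second-price auction — never gain.

Payoff forgone: 7.6.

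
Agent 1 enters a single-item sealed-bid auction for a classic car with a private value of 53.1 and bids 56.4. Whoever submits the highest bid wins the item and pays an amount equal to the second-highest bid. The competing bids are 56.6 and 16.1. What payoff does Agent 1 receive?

Highest competing bid: 56.6.
Agent 1's bid 56.4 is not the highest, so Agent 1 loses, pays nothing, and earns zero payoff.

0.0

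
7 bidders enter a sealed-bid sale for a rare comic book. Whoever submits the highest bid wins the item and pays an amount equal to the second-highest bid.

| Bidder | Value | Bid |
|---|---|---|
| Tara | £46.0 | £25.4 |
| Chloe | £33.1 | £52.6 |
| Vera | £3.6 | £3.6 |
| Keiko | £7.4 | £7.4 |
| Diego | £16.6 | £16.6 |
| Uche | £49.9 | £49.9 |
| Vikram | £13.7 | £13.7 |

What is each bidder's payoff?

Tara £0.0, Chloe -£16.8, Vera £0.0, Keiko £0.0, Diego £0.0, Uche £0.0, Vikram £0.0.

Bids in descending order: Chloe £52.6; Uche £49.9; Tara £25.4; Diego £16.6; Vikram £13.7; Keiko £7.4; Vera £3.6.
Chloe has the top bid and wins; the price is the second-highest bid, £49.9.
Chloe's payoff = £33.1 − £49.9 = -£16.8. All other bidders lose, so their payoff is 0.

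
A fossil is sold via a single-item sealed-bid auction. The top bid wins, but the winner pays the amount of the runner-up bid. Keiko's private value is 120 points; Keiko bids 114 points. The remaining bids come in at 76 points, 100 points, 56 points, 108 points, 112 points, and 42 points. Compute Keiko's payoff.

Highest competing bid: 112 points.
Keiko's bid 114 points is the highest overall, so Keiko wins and pays the second-highest bid, 112 points.
Payoff = value − price = 120 points − 112 points = 8 points.

8 points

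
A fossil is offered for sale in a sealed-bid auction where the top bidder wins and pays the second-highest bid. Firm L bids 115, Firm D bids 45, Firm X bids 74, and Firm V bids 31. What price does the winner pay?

Sorted high to low: Firm L 115 > Firm X 74 > Firm D 45 > Firm V 31.
Firm L is the highest bidder, so Firm L wins.
Under the second-price rule, the price is the second-highest bid: 74.

Price paid: 74.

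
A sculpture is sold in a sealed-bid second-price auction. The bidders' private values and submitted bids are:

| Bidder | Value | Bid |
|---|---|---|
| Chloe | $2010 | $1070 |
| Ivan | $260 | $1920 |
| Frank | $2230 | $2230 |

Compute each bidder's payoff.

Sorted high to low: Frank $2230; Ivan $1920; Chloe $1070.
Frank has the top bid and wins; the price is the second-highest bid, $1920.
Frank's payoff = $2230 − $1920 = $310. All other bidders lose, so their payoff is 0.

Chloe $0, Ivan $0, Frank $310.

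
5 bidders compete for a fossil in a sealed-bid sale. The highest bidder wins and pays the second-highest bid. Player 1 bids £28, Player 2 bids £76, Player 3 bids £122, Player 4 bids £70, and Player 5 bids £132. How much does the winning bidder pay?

Price paid: £122.

Bids in descending order: Player 5 £132, then Player 3 £122, then Player 2 £76, then Player 4 £70, then Player 1 £28.
Player 5 has the highest bid, so Player 5 wins.
The second-highest bid is £122, so that is what Player 5 pays.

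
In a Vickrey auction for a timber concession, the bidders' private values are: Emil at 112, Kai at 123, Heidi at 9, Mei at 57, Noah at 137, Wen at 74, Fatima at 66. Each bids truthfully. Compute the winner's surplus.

Ordered from highest: Noah 137 > Kai 123 > Emil 112 > Wen 74 > Fatima 66 > Mei 57 > Heidi 9.
Noah wins with the top bid and pays the second-highest, 123.
Surplus = 137 − 123 = 14.

Winner's surplus: 14.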